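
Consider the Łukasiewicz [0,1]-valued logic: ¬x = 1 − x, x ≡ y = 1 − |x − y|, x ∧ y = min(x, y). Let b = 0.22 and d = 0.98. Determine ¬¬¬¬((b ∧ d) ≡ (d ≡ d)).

b ∧ d = min(0.22, 0.98) = 0.22
d ≡ d = 1 − |0.98 − 0.98| = 1 − 0.00 = 1.00
(b ∧ d) ≡ (d ≡ d) = 1 − |0.22 − 1.00| = 1 − 0.78 = 0.22
¬((b ∧ d) ≡ (d ≡ d)) = 1 − 0.22 = 0.78
¬¬((b ∧ d) ≡ (d ≡ d)) = 1 − 0.78 = 0.22
¬¬¬((b ∧ d) ≡ (d ≡ d)) = 1 − 0.22 = 0.78
¬¬¬¬((b ∧ d) ≡ (d ≡ d)) = 1 − 0.78 = 0.22

0.22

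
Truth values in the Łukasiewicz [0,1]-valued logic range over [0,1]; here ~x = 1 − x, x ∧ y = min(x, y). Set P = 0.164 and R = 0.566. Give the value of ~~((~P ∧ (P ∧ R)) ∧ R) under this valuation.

0.164

~P = 1 − 0.164 = 0.836
P ∧ R = min(0.164, 0.566) = 0.164
~P ∧ (P ∧ R) = min(0.836, 0.164) = 0.164
(~P ∧ (P ∧ R)) ∧ R = min(0.164, 0.566) = 0.164
~((~P ∧ (P ∧ R)) ∧ R) = 1 − 0.164 = 0.836
~~((~P ∧ (P ∧ R)) ∧ R) = 1 − 0.836 = 0.164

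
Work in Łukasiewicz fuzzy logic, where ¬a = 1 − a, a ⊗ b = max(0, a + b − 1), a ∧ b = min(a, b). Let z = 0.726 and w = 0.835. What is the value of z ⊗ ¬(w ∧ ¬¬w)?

¬w = 1 − 0.835 = 0.165
¬¬w = 1 − 0.165 = 0.835
w ∧ ¬¬w = min(0.835, 0.835) = 0.835
¬(w ∧ ¬¬w) = 1 − 0.835 = 0.165
z ⊗ ¬(w ∧ ¬¬w) = max(0, 0.726 + 0.165 − 1) = max(0, -0.109) = 0.000

0.000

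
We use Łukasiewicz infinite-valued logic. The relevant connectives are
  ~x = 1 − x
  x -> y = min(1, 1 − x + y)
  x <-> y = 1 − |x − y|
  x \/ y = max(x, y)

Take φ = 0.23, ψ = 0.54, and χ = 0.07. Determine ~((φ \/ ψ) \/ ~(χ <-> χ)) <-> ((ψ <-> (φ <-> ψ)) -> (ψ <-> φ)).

φ \/ ψ = max(0.23, 0.54) = 0.54
χ <-> χ = 1 − |0.07 − 0.07| = 1 − 0.00 = 1.00
~(χ <-> χ) = 1 − 1.00 = 0.00
(φ \/ ψ) \/ ~(χ <-> χ) = max(0.54, 0.00) = 0.54
~((φ \/ ψ) \/ ~(χ <-> χ)) = 1 − 0.54 = 0.46
φ <-> ψ = 1 − |0.23 − 0.54| = 1 − 0.31 = 0.69
ψ <-> (φ <-> ψ) = 1 − |0.54 − 0.69| = 1 − 0.15 = 0.85
ψ <-> φ = 1 − |0.54 − 0.23| = 1 − 0.31 = 0.69
(ψ <-> (φ <-> ψ)) -> (ψ <-> φ) = min(1, 1 − 0.85 + 0.69) = min(1, 0.84) = 0.84
~((φ \/ ψ) \/ ~(χ <-> χ)) <-> ((ψ <-> (φ <-> ψ)) -> (ψ <-> φ)) = 1 − |0.46 − 0.84| = 1 − 0.38 = 0.62

0.62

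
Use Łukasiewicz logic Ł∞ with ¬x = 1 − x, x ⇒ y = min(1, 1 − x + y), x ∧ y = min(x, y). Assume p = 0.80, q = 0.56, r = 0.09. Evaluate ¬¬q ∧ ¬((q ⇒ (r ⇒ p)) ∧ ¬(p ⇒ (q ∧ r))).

¬q = 1 − 0.56 = 0.44
¬¬q = 1 − 0.44 = 0.56
r ⇒ p = min(1, 1 − 0.09 + 0.80) = min(1, 1.71) = 1.00
q ⇒ (r ⇒ p) = min(1, 1 − 0.56 + 1.00) = min(1, 1.44) = 1.00
q ∧ r = min(0.56, 0.09) = 0.09
p ⇒ (q ∧ r) = min(1, 1 − 0.80 + 0.09) = min(1, 0.29) = 0.29
¬(p ⇒ (q ∧ r)) = 1 − 0.29 = 0.71
(q ⇒ (r ⇒ p)) ∧ ¬(p ⇒ (q ∧ r)) = min(1.00, 0.71) = 0.71
¬((q ⇒ (r ⇒ p)) ∧ ¬(p ⇒ (q ∧ r))) = 1 − 0.71 = 0.29
¬¬q ∧ ¬((q ⇒ (r ⇒ p)) ∧ ¬(p ⇒ (q ∧ r))) = min(0.56, 0.29) = 0.29

0.29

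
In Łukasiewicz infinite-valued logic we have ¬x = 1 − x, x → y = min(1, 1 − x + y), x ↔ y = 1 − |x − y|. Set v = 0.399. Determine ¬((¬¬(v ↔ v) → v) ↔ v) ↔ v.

v ↔ v = 1 − |0.399 − 0.399| = 1 − 0.000 = 1.000
¬(v ↔ v) = 1 − 1.000 = 0.000
¬¬(v ↔ v) = 1 − 0.000 = 1.000
¬¬(v ↔ v) → v = min(1, 1 − 1.000 + 0.399) = min(1, 0.399) = 0.399
(¬¬(v ↔ v) → v) ↔ v = 1 − |0.399 − 0.399| = 1 − 0.000 = 1.000
¬((¬¬(v ↔ v) → v) ↔ v) = 1 − 1.000 = 0.000
¬((¬¬(v ↔ v) → v) ↔ v) ↔ v = 1 − |0.000 − 0.399| = 1 − 0.399 = 0.601

0.601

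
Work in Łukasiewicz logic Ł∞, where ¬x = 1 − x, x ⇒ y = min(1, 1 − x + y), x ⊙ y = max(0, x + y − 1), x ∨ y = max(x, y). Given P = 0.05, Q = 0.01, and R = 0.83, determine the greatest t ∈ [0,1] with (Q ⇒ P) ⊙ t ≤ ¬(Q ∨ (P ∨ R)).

Q ⇒ P = min(1, 1 − 0.01 + 0.05) = min(1, 1.04) = 1.00
So the left factor is Q ⇒ P = 1.00.
P ∨ R = max(0.05, 0.83) = 0.83
Q ∨ (P ∨ R) = max(0.01, 0.83) = 0.83
¬(Q ∨ (P ∨ R)) = 1 − 0.83 = 0.17
So the right-hand bound is ¬(Q ∨ (P ∨ R)) = 0.17.
The residuum of the Łukasiewicz t-norm gives the supremum: min(1, 1 − 1.00 + 0.17).
1 − 1.00 + 0.17 = 0.17, so t = min(1, 0.17) = 0.17.
Check: 1.00 ⊙ 0.17 = max(0, 0.17) = 0.17 ≤ 0.17.

0.17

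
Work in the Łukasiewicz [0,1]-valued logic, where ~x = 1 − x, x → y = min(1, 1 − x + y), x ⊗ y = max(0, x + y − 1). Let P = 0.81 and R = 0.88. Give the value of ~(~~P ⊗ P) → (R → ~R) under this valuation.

~P = 1 − 0.81 = 0.19
~~P = 1 − 0.19 = 0.81
~~P ⊗ P = max(0, 0.81 + 0.81 − 1) = max(0, 0.62) = 0.62
~(~~P ⊗ P) = 1 − 0.62 = 0.38
~R = 1 − 0.88 = 0.12
R → ~R = min(1, 1 − 0.88 + 0.12) = min(1, 0.24) = 0.24
~(~~P ⊗ P) → (R → ~R) = min(1, 1 − 0.38 + 0.24) = min(1, 0.86) = 0.86

0.86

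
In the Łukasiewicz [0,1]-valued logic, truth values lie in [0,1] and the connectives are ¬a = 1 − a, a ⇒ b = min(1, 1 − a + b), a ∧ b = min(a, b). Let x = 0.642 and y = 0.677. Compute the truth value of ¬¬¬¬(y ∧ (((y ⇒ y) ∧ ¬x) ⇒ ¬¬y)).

y ⇒ y = min(1, 1 − 0.677 + 0.677) = min(1, 1.000) = 1.000
¬x = 1 − 0.642 = 0.358
(y ⇒ y) ∧ ¬x = min(1.000, 0.358) = 0.358
¬y = 1 − 0.677 = 0.323
¬¬y = 1 − 0.323 = 0.677
((y ⇒ y) ∧ ¬x) ⇒ ¬¬y = min(1, 1 − 0.358 + 0.677) = min(1, 1.319) = 1.000
y ∧ (((y ⇒ y) ∧ ¬x) ⇒ ¬¬y) = min(0.677, 1.000) = 0.677
¬(y ∧ (((y ⇒ y) ∧ ¬x) ⇒ ¬¬y)) = 1 − 0.677 = 0.323
¬¬(y ∧ (((y ⇒ y) ∧ ¬x) ⇒ ¬¬y)) = 1 − 0.323 = 0.677
¬¬¬(y ∧ (((y ⇒ y) ∧ ¬x) ⇒ ¬¬y)) = 1 − 0.677 = 0.323
¬¬¬¬(y ∧ (((y ⇒ y) ∧ ¬x) ⇒ ¬¬y)) = 1 − 0.323 = 0.677

0.677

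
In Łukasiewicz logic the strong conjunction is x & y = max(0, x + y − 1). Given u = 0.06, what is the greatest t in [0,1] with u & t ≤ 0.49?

The residuum of the Łukasiewicz t-norm gives the supremum: min(1, 1 − 0.06 + 0.49).
1 − 0.06 + 0.49 = 1.43, so t = min(1, 1.43) = 1.00.
Check: 0.06 & 1.00 = max(0, 0.06) = 0.06 ≤ 0.49.

1.00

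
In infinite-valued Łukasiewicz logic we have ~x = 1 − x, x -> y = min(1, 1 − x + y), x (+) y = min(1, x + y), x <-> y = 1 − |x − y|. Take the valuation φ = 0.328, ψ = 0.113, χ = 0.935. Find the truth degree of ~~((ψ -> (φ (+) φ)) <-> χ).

φ (+) φ = min(1, 0.328 + 0.328) = min(1, 0.656) = 0.656
ψ -> (φ (+) φ) = min(1, 1 − 0.113 + 0.656) = min(1, 1.543) = 1.000
(ψ -> (φ (+) φ)) <-> χ = 1 − |1.000 − 0.935| = 1 − 0.065 = 0.935
~((ψ -> (φ (+) φ)) <-> χ) = 1 − 0.935 = 0.065
~~((ψ -> (φ (+) φ)) <-> χ) = 1 − 0.065 = 0.935

0.935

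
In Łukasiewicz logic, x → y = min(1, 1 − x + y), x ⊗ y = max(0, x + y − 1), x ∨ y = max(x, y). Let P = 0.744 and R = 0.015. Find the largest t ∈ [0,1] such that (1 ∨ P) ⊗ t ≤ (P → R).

0.271

1 ∨ P = max(1.000, 0.744) = 1.000
So the left factor is 1 ∨ P = 1.000.
P → R = min(1, 1 − 0.744 + 0.015) = min(1, 0.271) = 0.271
So the right-hand bound is P → R = 0.271.
The residuum of the Łukasiewicz t-norm gives the supremum: min(1, 1 − 1.000 + 0.271).
1 − 1.000 + 0.271 = 0.271, so t = min(1, 0.271) = 0.271.
Check: 1.000 ⊗ 0.271 = max(0, 0.271) = 0.271 ≤ 0.271.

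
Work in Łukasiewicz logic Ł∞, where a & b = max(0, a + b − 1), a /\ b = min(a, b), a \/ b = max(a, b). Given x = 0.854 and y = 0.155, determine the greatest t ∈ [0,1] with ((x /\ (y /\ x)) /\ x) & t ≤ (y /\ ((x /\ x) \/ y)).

y /\ x = min(0.155, 0.854) = 0.155
x /\ (y /\ x) = min(0.854, 0.155) = 0.155
(x /\ (y /\ x)) /\ x = min(0.155, 0.854) = 0.155
So the left factor is (x /\ (y /\ x)) /\ x = 0.155.
x /\ x = min(0.854, 0.854) = 0.854
(x /\ x) \/ y = max(0.854, 0.155) = 0.854
y /\ ((x /\ x) \/ y) = min(0.155, 0.854) = 0.155
So the right-hand bound is y /\ ((x /\ x) \/ y) = 0.155.
The residuum of the Łukasiewicz t-norm gives the supremum: min(1, 1 − 0.155 + 0.155).
1 − 0.155 + 0.155 = 1.000, so t = min(1, 1.000) = 1.000.
Check: 0.155 & 1.000 = max(0, 0.155) = 0.155 ≤ 0.155.

1.000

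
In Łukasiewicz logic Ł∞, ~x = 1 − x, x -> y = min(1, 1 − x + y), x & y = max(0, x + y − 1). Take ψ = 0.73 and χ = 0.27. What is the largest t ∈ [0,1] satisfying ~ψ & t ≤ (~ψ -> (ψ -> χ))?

1.00

~ψ = 1 − 0.73 = 0.27
So the left factor is ~ψ = 0.27.
ψ -> χ = min(1, 1 − 0.73 + 0.27) = min(1, 0.54) = 0.54
~ψ -> (ψ -> χ) = min(1, 1 − 0.27 + 0.54) = min(1, 1.27) = 1.00
So the right-hand bound is ~ψ -> (ψ -> χ) = 1.00.
The residuum of the Łukasiewicz t-norm gives the supremum: min(1, 1 − 0.27 + 1.00).
1 − 0.27 + 1.00 = 1.73, so t = min(1, 1.73) = 1.00.
Check: 0.27 & 1.00 = max(0, 0.27) = 0.27 ≤ 1.00.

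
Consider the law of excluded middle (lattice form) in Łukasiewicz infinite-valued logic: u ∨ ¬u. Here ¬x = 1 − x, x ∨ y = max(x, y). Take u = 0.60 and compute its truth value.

0.60

¬u = 1 − 0.60 = 0.40
u ∨ ¬u = max(0.60, 0.40) = 0.60
(The value 0.60 < 1 shows this instance is not satisfied; not a Ł∞-tautology — its value is max(a, 1−a).)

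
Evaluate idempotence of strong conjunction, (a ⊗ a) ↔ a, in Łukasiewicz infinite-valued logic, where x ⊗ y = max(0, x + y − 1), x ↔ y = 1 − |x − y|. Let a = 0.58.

0.58

a ⊗ a = max(0, 0.58 + 0.58 − 1) = max(0, 0.16) = 0.16
(a ⊗ a) ↔ a = 1 − |0.16 − 0.58| = 1 − 0.42 = 0.58
(The value 0.58 < 1 shows this instance is not satisfied; fails in Ł∞ since a ⊗ a = max(0, 2a−1) ≠ a in general.)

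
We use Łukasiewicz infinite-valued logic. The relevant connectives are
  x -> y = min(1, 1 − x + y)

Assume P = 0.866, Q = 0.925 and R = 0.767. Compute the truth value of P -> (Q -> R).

Q -> R = min(1, 1 − 0.925 + 0.767) = min(1, 0.842) = 0.842
P -> (Q -> R) = min(1, 1 − 0.866 + 0.842) = min(1, 0.976) = 0.976

0.976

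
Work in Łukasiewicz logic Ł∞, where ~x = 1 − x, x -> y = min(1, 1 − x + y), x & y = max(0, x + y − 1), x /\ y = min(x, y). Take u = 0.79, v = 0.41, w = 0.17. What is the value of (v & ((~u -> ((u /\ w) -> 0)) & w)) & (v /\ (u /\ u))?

0.00

~u = 1 − 0.79 = 0.21
u /\ w = min(0.79, 0.17) = 0.17
(u /\ w) -> 0 = min(1, 1 − 0.17 + 0.00) = min(1, 0.83) = 0.83
~u -> ((u /\ w) -> 0) = min(1, 1 − 0.21 + 0.83) = min(1, 1.62) = 1.00
(~u -> ((u /\ w) -> 0)) & w = max(0, 1.00 + 0.17 − 1) = max(0, 0.17) = 0.17
v & ((~u -> ((u /\ w) -> 0)) & w) = max(0, 0.41 + 0.17 − 1) = max(0, -0.42) = 0.00
u /\ u = min(0.79, 0.79) = 0.79
v /\ (u /\ u) = min(0.41, 0.79) = 0.41
(v & ((~u -> ((u /\ w) -> 0)) & w)) & (v /\ (u /\ u)) = max(0, 0.00 + 0.41 − 1) = max(0, -0.59) = 0.00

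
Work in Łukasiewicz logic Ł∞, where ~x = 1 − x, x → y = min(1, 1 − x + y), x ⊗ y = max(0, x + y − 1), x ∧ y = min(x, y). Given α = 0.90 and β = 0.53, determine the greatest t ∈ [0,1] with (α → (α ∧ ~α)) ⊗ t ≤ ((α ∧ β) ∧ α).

~α = 1 − 0.90 = 0.10
α ∧ ~α = min(0.90, 0.10) = 0.10
α → (α ∧ ~α) = min(1, 1 − 0.90 + 0.10) = min(1, 0.20) = 0.20
So the left factor is α → (α ∧ ~α) = 0.20.
α ∧ β = min(0.90, 0.53) = 0.53
(α ∧ β) ∧ α = min(0.53, 0.90) = 0.53
So the right-hand bound is (α ∧ β) ∧ α = 0.53.
The residuum of the Łukasiewicz t-norm gives the supremum: min(1, 1 − 0.20 + 0.53).
1 − 0.20 + 0.53 = 1.33, so t = min(1, 1.33) = 1.00.
Check: 0.20 ⊗ 1.00 = max(0, 0.20) = 0.20 ≤ 0.53.

1.00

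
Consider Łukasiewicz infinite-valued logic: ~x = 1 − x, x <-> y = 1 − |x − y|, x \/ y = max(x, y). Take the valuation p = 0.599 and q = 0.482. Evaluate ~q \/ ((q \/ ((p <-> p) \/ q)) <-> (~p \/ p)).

0.599

~q = 1 − 0.482 = 0.518
p <-> p = 1 − |0.599 − 0.599| = 1 − 0.000 = 1.000
(p <-> p) \/ q = max(1.000, 0.482) = 1.000
q \/ ((p <-> p) \/ q) = max(0.482, 1.000) = 1.000
~p = 1 − 0.599 = 0.401
~p \/ p = max(0.401, 0.599) = 0.599
(q \/ ((p <-> p) \/ q)) <-> (~p \/ p) = 1 − |1.000 − 0.599| = 1 − 0.401 = 0.599
~q \/ ((q \/ ((p <-> p) \/ q)) <-> (~p \/ p)) = max(0.518, 0.599) = 0.599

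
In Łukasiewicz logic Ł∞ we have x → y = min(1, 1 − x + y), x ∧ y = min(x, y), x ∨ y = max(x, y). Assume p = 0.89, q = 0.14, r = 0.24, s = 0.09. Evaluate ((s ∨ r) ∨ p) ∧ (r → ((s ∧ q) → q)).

0.89

s ∨ r = max(0.09, 0.24) = 0.24
(s ∨ r) ∨ p = max(0.24, 0.89) = 0.89
s ∧ q = min(0.09, 0.14) = 0.09
(s ∧ q) → q = min(1, 1 − 0.09 + 0.14) = min(1, 1.05) = 1.00
r → ((s ∧ q) → q) = min(1, 1 − 0.24 + 1.00) = min(1, 1.76) = 1.00
((s ∨ r) ∨ p) ∧ (r → ((s ∧ q) → q)) = min(0.89, 1.00) = 0.89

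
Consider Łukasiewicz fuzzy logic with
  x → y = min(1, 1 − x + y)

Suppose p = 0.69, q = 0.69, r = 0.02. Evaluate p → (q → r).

q → r = min(1, 1 − 0.69 + 0.02) = min(1, 0.33) = 0.33
p → (q → r) = min(1, 1 − 0.69 + 0.33) = min(1, 0.64) = 0.64

0.64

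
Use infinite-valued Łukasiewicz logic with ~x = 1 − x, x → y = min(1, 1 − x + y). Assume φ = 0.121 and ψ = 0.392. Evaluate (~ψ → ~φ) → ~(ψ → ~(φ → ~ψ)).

0.392

~ψ = 1 − 0.392 = 0.608
~φ = 1 − 0.121 = 0.879
~ψ → ~φ = min(1, 1 − 0.608 + 0.879) = min(1, 1.271) = 1.000
φ → ~ψ = min(1, 1 − 0.121 + 0.608) = min(1, 1.487) = 1.000
~(φ → ~ψ) = 1 − 1.000 = 0.000
ψ → ~(φ → ~ψ) = min(1, 1 − 0.392 + 0.000) = min(1, 0.608) = 0.608
~(ψ → ~(φ → ~ψ)) = 1 − 0.608 = 0.392
(~ψ → ~φ) → ~(ψ → ~(φ → ~ψ)) = min(1, 1 − 1.000 + 0.392) = min(1, 0.392) = 0.392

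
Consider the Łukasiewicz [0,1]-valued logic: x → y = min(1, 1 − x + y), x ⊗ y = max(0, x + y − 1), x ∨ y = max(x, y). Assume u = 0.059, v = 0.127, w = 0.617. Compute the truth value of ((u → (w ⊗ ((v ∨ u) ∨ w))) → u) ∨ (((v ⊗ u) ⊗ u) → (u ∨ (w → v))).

1.000

v ∨ u = max(0.127, 0.059) = 0.127
(v ∨ u) ∨ w = max(0.127, 0.617) = 0.617
w ⊗ ((v ∨ u) ∨ w) = max(0, 0.617 + 0.617 − 1) = max(0, 0.234) = 0.234
u → (w ⊗ ((v ∨ u) ∨ w)) = min(1, 1 − 0.059 + 0.234) = min(1, 1.175) = 1.000
(u → (w ⊗ ((v ∨ u) ∨ w))) → u = min(1, 1 − 1.000 + 0.059) = min(1, 0.059) = 0.059
v ⊗ u = max(0, 0.127 + 0.059 − 1) = max(0, -0.814) = 0.000
(v ⊗ u) ⊗ u = max(0, 0.000 + 0.059 − 1) = max(0, -0.941) = 0.000
w → v = min(1, 1 − 0.617 + 0.127) = min(1, 0.510) = 0.510
u ∨ (w → v) = max(0.059, 0.510) = 0.510
((v ⊗ u) ⊗ u) → (u ∨ (w → v)) = min(1, 1 − 0.000 + 0.510) = min(1, 1.510) = 1.000
((u → (w ⊗ ((v ∨ u) ∨ w))) → u) ∨ (((v ⊗ u) ⊗ u) → (u ∨ (w → v))) = max(0.059, 1.000) = 1.000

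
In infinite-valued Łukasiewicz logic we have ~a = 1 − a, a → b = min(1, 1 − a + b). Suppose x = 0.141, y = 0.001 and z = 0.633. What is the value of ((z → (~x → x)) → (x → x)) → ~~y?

0.001

~x = 1 − 0.141 = 0.859
~x → x = min(1, 1 − 0.859 + 0.141) = min(1, 0.282) = 0.282
z → (~x → x) = min(1, 1 − 0.633 + 0.282) = min(1, 0.649) = 0.649
x → x = min(1, 1 − 0.141 + 0.141) = min(1, 1.000) = 1.000
(z → (~x → x)) → (x → x) = min(1, 1 − 0.649 + 1.000) = min(1, 1.351) = 1.000
~y = 1 − 0.001 = 0.999
~~y = 1 − 0.999 = 0.001
((z → (~x → x)) → (x → x)) → ~~y = min(1, 1 − 1.000 + 0.001) = min(1, 0.001) = 0.001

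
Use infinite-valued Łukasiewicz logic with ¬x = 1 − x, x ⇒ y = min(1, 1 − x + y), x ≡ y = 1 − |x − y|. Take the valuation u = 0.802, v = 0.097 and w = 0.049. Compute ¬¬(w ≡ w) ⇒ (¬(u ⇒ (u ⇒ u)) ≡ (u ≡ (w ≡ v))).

0.150

w ≡ w = 1 − |0.049 − 0.049| = 1 − 0.000 = 1.000
¬(w ≡ w) = 1 − 1.000 = 0.000
¬¬(w ≡ w) = 1 − 0.000 = 1.000
u ⇒ u = min(1, 1 − 0.802 + 0.802) = min(1, 1.000) = 1.000
u ⇒ (u ⇒ u) = min(1, 1 − 0.802 + 1.000) = min(1, 1.198) = 1.000
¬(u ⇒ (u ⇒ u)) = 1 − 1.000 = 0.000
w ≡ v = 1 − |0.049 − 0.097| = 1 − 0.048 = 0.952
u ≡ (w ≡ v) = 1 − |0.802 − 0.952| = 1 − 0.150 = 0.850
¬(u ⇒ (u ⇒ u)) ≡ (u ≡ (w ≡ v)) = 1 − |0.000 − 0.850| = 1 − 0.850 = 0.150
¬¬(w ≡ w) ⇒ (¬(u ⇒ (u ⇒ u)) ≡ (u ≡ (w ≡ v))) = min(1, 1 − 1.000 + 0.150) = min(1, 0.150) = 0.150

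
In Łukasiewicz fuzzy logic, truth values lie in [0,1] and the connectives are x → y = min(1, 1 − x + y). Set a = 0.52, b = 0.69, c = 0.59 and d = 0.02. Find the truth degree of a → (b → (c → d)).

1.00

c → d = min(1, 1 − 0.59 + 0.02) = min(1, 0.43) = 0.43
b → (c → d) = min(1, 1 − 0.69 + 0.43) = min(1, 0.74) = 0.74
a → (b → (c → d)) = min(1, 1 − 0.52 + 0.74) = min(1, 1.22) = 1.00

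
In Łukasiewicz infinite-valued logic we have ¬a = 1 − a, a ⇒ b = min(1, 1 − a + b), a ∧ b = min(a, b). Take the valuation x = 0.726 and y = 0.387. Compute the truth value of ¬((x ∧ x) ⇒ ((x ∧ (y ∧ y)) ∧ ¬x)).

0.452

x ∧ x = min(0.726, 0.726) = 0.726
y ∧ y = min(0.387, 0.387) = 0.387
x ∧ (y ∧ y) = min(0.726, 0.387) = 0.387
¬x = 1 − 0.726 = 0.274
(x ∧ (y ∧ y)) ∧ ¬x = min(0.387, 0.274) = 0.274
(x ∧ x) ⇒ ((x ∧ (y ∧ y)) ∧ ¬x) = min(1, 1 − 0.726 + 0.274) = min(1, 0.548) = 0.548
¬((x ∧ x) ⇒ ((x ∧ (y ∧ y)) ∧ ¬x)) = 1 − 0.548 = 0.452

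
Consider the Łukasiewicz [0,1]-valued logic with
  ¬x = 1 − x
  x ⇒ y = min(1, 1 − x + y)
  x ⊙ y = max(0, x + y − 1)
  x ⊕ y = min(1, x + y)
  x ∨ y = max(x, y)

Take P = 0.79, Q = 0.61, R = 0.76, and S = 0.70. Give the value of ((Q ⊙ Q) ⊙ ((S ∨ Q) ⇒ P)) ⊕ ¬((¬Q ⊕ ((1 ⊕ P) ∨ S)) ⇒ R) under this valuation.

0.46

Q ⊙ Q = max(0, 0.61 + 0.61 − 1) = max(0, 0.22) = 0.22
S ∨ Q = max(0.70, 0.61) = 0.70
(S ∨ Q) ⇒ P = min(1, 1 − 0.70 + 0.79) = min(1, 1.09) = 1.00
(Q ⊙ Q) ⊙ ((S ∨ Q) ⇒ P) = max(0, 0.22 + 1.00 − 1) = max(0, 0.22) = 0.22
¬Q = 1 − 0.61 = 0.39
1 ⊕ P = min(1, 1.00 + 0.79) = min(1, 1.79) = 1.00
(1 ⊕ P) ∨ S = max(1.00, 0.70) = 1.00
¬Q ⊕ ((1 ⊕ P) ∨ S) = min(1, 0.39 + 1.00) = min(1, 1.39) = 1.00
(¬Q ⊕ ((1 ⊕ P) ∨ S)) ⇒ R = min(1, 1 − 1.00 + 0.76) = min(1, 0.76) = 0.76
¬((¬Q ⊕ ((1 ⊕ P) ∨ S)) ⇒ R) = 1 − 0.76 = 0.24
((Q ⊙ Q) ⊙ ((S ∨ Q) ⇒ P)) ⊕ ¬((¬Q ⊕ ((1 ⊕ P) ∨ S)) ⇒ R) = min(1, 0.22 + 0.24) = min(1, 0.46) = 0.46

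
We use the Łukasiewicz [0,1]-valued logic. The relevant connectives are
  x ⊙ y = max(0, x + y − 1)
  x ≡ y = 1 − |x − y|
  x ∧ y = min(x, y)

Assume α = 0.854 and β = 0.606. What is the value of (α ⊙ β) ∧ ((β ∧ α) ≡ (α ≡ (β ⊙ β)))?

α ⊙ β = max(0, 0.854 + 0.606 − 1) = max(0, 0.460) = 0.460
β ∧ α = min(0.606, 0.854) = 0.606
β ⊙ β = max(0, 0.606 + 0.606 − 1) = max(0, 0.212) = 0.212
α ≡ (β ⊙ β) = 1 − |0.854 − 0.212| = 1 − 0.642 = 0.358
(β ∧ α) ≡ (α ≡ (β ⊙ β)) = 1 − |0.606 − 0.358| = 1 − 0.248 = 0.752
(α ⊙ β) ∧ ((β ∧ α) ≡ (α ≡ (β ⊙ β))) = min(0.460, 0.752) = 0.460

0.460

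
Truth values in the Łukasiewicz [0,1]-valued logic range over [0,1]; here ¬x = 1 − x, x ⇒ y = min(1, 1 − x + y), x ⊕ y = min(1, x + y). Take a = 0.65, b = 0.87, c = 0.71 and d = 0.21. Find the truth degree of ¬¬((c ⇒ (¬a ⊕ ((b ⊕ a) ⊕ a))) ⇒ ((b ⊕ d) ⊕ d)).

1.00

¬a = 1 − 0.65 = 0.35
b ⊕ a = min(1, 0.87 + 0.65) = min(1, 1.52) = 1.00
(b ⊕ a) ⊕ a = min(1, 1.00 + 0.65) = min(1, 1.65) = 1.00
¬a ⊕ ((b ⊕ a) ⊕ a) = min(1, 0.35 + 1.00) = min(1, 1.35) = 1.00
c ⇒ (¬a ⊕ ((b ⊕ a) ⊕ a)) = min(1, 1 − 0.71 + 1.00) = min(1, 1.29) = 1.00
b ⊕ d = min(1, 0.87 + 0.21) = min(1, 1.08) = 1.00
(b ⊕ d) ⊕ d = min(1, 1.00 + 0.21) = min(1, 1.21) = 1.00
(c ⇒ (¬a ⊕ ((b ⊕ a) ⊕ a))) ⇒ ((b ⊕ d) ⊕ d) = min(1, 1 − 1.00 + 1.00) = min(1, 1.00) = 1.00
¬((c ⇒ (¬a ⊕ ((b ⊕ a) ⊕ a))) ⇒ ((b ⊕ d) ⊕ d)) = 1 − 1.00 = 0.00
¬¬((c ⇒ (¬a ⊕ ((b ⊕ a) ⊕ a))) ⇒ ((b ⊕ d) ⊕ d)) = 1 − 0.00 = 1.00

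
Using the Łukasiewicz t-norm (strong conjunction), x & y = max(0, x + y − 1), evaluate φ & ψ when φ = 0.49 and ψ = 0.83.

φ & ψ = max(0, 0.49 + 0.83 − 1) = max(0, 0.32) = 0.32
For comparison, the Gödel (minimum) t-norm min(x, y) would give 0.49.

0.32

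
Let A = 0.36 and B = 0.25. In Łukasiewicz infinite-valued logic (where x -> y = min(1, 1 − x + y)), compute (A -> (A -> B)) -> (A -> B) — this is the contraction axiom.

0.89

A -> B = min(1, 1 − 0.36 + 0.25) = min(1, 0.89) = 0.89
A -> (A -> B) = min(1, 1 − 0.36 + 0.89) = min(1, 1.53) = 1.00
(A -> (A -> B)) -> (A -> B) = min(1, 1 − 1.00 + 0.89) = min(1, 0.89) = 0.89
(The value 0.89 < 1 shows this instance is not satisfied; fails in Ł∞ (the t-norm is not idempotent).)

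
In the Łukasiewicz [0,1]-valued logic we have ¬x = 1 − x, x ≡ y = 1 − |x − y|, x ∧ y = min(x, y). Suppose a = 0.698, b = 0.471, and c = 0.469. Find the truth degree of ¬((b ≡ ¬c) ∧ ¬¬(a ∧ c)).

0.531

¬c = 1 − 0.469 = 0.531
b ≡ ¬c = 1 − |0.471 − 0.531| = 1 − 0.060 = 0.940
a ∧ c = min(0.698, 0.469) = 0.469
¬(a ∧ c) = 1 − 0.469 = 0.531
¬¬(a ∧ c) = 1 − 0.531 = 0.469
(b ≡ ¬c) ∧ ¬¬(a ∧ c) = min(0.940, 0.469) = 0.469
¬((b ≡ ¬c) ∧ ¬¬(a ∧ c)) = 1 − 0.469 = 0.531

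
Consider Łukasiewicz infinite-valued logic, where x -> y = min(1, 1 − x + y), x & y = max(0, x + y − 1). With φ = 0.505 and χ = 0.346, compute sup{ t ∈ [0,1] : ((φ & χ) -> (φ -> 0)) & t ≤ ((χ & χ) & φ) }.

φ & χ = max(0, 0.505 + 0.346 − 1) = max(0, -0.149) = 0.000
φ -> 0 = min(1, 1 − 0.505 + 0.000) = min(1, 0.495) = 0.495
(φ & χ) -> (φ -> 0) = min(1, 1 − 0.000 + 0.495) = min(1, 1.495) = 1.000
So the left factor is (φ & χ) -> (φ -> 0) = 1.000.
χ & χ = max(0, 0.346 + 0.346 − 1) = max(0, -0.308) = 0.000
(χ & χ) & φ = max(0, 0.000 + 0.505 − 1) = max(0, -0.495) = 0.000
So the right-hand bound is (χ & χ) & φ = 0.000.
The residuum of the Łukasiewicz t-norm gives the supremum: min(1, 1 − 1.000 + 0.000).
1 − 1.000 + 0.000 = 0.000, so t = min(1, 0.000) = 0.000.
Check: 1.000 & 0.000 = max(0, 0.000) = 0.000 ≤ 0.000.

0.000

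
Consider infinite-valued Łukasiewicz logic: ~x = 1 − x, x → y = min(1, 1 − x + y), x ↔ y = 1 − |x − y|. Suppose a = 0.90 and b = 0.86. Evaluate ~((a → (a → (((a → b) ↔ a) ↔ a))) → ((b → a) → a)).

0.10

a → b = min(1, 1 − 0.90 + 0.86) = min(1, 0.96) = 0.96
(a → b) ↔ a = 1 − |0.96 − 0.90| = 1 − 0.06 = 0.94
((a → b) ↔ a) ↔ a = 1 − |0.94 − 0.90| = 1 − 0.04 = 0.96
a → (((a → b) ↔ a) ↔ a) = min(1, 1 − 0.90 + 0.96) = min(1, 1.06) = 1.00
a → (a → (((a → b) ↔ a) ↔ a)) = min(1, 1 − 0.90 + 1.00) = min(1, 1.10) = 1.00
b → a = min(1, 1 − 0.86 + 0.90) = min(1, 1.04) = 1.00
(b → a) → a = min(1, 1 − 1.00 + 0.90) = min(1, 0.90) = 0.90
(a → (a → (((a → b) ↔ a) ↔ a))) → ((b → a) → a) = min(1, 1 − 1.00 + 0.90) = min(1, 0.90) = 0.90
~((a → (a → (((a → b) ↔ a) ↔ a))) → ((b → a) → a)) = 1 − 0.90 = 0.10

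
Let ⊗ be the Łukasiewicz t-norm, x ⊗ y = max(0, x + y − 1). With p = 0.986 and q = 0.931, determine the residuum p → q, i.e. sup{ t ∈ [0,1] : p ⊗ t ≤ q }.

The residuum of the Łukasiewicz t-norm gives the supremum: min(1, 1 − 0.986 + 0.931).
1 − 0.986 + 0.931 = 0.945, so t = min(1, 0.945) = 0.945.
Check: 0.986 ⊗ 0.945 = max(0, 0.931) = 0.931 ≤ 0.931.

0.945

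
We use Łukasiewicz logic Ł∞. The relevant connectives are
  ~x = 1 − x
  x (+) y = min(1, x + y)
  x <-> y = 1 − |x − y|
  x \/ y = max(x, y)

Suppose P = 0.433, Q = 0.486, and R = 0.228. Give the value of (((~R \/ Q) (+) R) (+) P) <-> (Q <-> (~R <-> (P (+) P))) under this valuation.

0.580

~R = 1 − 0.228 = 0.772
~R \/ Q = max(0.772, 0.486) = 0.772
(~R \/ Q) (+) R = min(1, 0.772 + 0.228) = min(1, 1.000) = 1.000
((~R \/ Q) (+) R) (+) P = min(1, 1.000 + 0.433) = min(1, 1.433) = 1.000
P (+) P = min(1, 0.433 + 0.433) = min(1, 0.866) = 0.866
~R <-> (P (+) P) = 1 − |0.772 − 0.866| = 1 − 0.094 = 0.906
Q <-> (~R <-> (P (+) P)) = 1 − |0.486 − 0.906| = 1 − 0.420 = 0.580
(((~R \/ Q) (+) R) (+) P) <-> (Q <-> (~R <-> (P (+) P))) = 1 − |1.000 − 0.580| = 1 − 0.420 = 0.580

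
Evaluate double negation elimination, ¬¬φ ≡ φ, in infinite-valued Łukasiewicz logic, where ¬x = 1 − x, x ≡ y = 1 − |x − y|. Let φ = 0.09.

¬φ = 1 − 0.09 = 0.91
¬¬φ = 1 − 0.91 = 0.09
¬¬φ ≡ φ = 1 − |0.09 − 0.09| = 1 − 0.00 = 1.00
(As expected: always 1 in Ł∞ since negation is involutive.)

1.00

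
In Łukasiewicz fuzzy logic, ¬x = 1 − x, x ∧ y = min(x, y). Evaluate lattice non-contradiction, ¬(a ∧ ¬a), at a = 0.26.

0.74

¬a = 1 − 0.26 = 0.74
a ∧ ¬a = min(0.26, 0.74) = 0.26
¬(a ∧ ¬a) = 1 − 0.26 = 0.74
(The value 0.74 < 1 shows this instance is not satisfied; not a Ł∞-tautology — its value is 1 − min(a, 1−a).)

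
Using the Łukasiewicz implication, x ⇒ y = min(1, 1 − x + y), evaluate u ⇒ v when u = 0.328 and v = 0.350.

u ⇒ v = min(1, 1 − 0.328 + 0.350) = min(1, 1.022) = 1.000
For comparison, the Gödel implication (1 if x ≤ y else y) would give 1.000.

1.000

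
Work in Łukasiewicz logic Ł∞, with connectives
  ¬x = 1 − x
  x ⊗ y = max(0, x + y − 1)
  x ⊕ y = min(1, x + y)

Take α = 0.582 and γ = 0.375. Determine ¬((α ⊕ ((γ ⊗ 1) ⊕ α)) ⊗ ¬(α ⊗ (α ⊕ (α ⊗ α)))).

0.328

γ ⊗ 1 = max(0, 0.375 + 1.000 − 1) = max(0, 0.375) = 0.375
(γ ⊗ 1) ⊕ α = min(1, 0.375 + 0.582) = min(1, 0.957) = 0.957
α ⊕ ((γ ⊗ 1) ⊕ α) = min(1, 0.582 + 0.957) = min(1, 1.539) = 1.000
α ⊗ α = max(0, 0.582 + 0.582 − 1) = max(0, 0.164) = 0.164
α ⊕ (α ⊗ α) = min(1, 0.582 + 0.164) = min(1, 0.746) = 0.746
α ⊗ (α ⊕ (α ⊗ α)) = max(0, 0.582 + 0.746 − 1) = max(0, 0.328) = 0.328
¬(α ⊗ (α ⊕ (α ⊗ α))) = 1 − 0.328 = 0.672
(α ⊕ ((γ ⊗ 1) ⊕ α)) ⊗ ¬(α ⊗ (α ⊕ (α ⊗ α))) = max(0, 1.000 + 0.672 − 1) = max(0, 0.672) = 0.672
¬((α ⊕ ((γ ⊗ 1) ⊕ α)) ⊗ ¬(α ⊗ (α ⊕ (α ⊗ α)))) = 1 − 0.672 = 0.328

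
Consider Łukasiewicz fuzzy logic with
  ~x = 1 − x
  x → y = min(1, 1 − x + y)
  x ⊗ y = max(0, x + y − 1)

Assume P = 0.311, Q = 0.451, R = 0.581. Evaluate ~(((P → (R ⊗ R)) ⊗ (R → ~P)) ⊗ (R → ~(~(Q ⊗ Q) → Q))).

0.181

R ⊗ R = max(0, 0.581 + 0.581 − 1) = max(0, 0.162) = 0.162
P → (R ⊗ R) = min(1, 1 − 0.311 + 0.162) = min(1, 0.851) = 0.851
~P = 1 − 0.311 = 0.689
R → ~P = min(1, 1 − 0.581 + 0.689) = min(1, 1.108) = 1.000
(P → (R ⊗ R)) ⊗ (R → ~P) = max(0, 0.851 + 1.000 − 1) = max(0, 0.851) = 0.851
Q ⊗ Q = max(0, 0.451 + 0.451 − 1) = max(0, -0.098) = 0.000
~(Q ⊗ Q) = 1 − 0.000 = 1.000
~(Q ⊗ Q) → Q = min(1, 1 − 1.000 + 0.451) = min(1, 0.451) = 0.451
~(~(Q ⊗ Q) → Q) = 1 − 0.451 = 0.549
R → ~(~(Q ⊗ Q) → Q) = min(1, 1 − 0.581 + 0.549) = min(1, 0.968) = 0.968
((P → (R ⊗ R)) ⊗ (R → ~P)) ⊗ (R → ~(~(Q ⊗ Q) → Q)) = max(0, 0.851 + 0.968 − 1) = max(0, 0.819) = 0.819
~(((P → (R ⊗ R)) ⊗ (R → ~P)) ⊗ (R → ~(~(Q ⊗ Q) → Q))) = 1 − 0.819 = 0.181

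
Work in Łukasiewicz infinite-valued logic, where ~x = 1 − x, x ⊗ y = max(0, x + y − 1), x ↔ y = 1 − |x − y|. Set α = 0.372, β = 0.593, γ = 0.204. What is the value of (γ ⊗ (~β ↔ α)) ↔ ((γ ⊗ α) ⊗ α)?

~β = 1 − 0.593 = 0.407
~β ↔ α = 1 − |0.407 − 0.372| = 1 − 0.035 = 0.965
γ ⊗ (~β ↔ α) = max(0, 0.204 + 0.965 − 1) = max(0, 0.169) = 0.169
γ ⊗ α = max(0, 0.204 + 0.372 − 1) = max(0, -0.424) = 0.000
(γ ⊗ α) ⊗ α = max(0, 0.000 + 0.372 − 1) = max(0, -0.628) = 0.000
(γ ⊗ (~β ↔ α)) ↔ ((γ ⊗ α) ⊗ α) = 1 − |0.169 − 0.000| = 1 − 0.169 = 0.831

0.831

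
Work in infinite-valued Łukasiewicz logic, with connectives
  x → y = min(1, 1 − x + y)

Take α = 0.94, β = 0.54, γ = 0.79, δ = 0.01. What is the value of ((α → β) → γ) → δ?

α → β = min(1, 1 − 0.94 + 0.54) = min(1, 0.60) = 0.60
(α → β) → γ = min(1, 1 − 0.60 + 0.79) = min(1, 1.19) = 1.00
((α → β) → γ) → δ = min(1, 1 − 1.00 + 0.01) = min(1, 0.01) = 0.01

0.01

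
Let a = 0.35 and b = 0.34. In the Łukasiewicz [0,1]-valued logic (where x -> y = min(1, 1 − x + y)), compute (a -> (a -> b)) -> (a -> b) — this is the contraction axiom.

a -> b = min(1, 1 − 0.35 + 0.34) = min(1, 0.99) = 0.99
a -> (a -> b) = min(1, 1 − 0.35 + 0.99) = min(1, 1.64) = 1.00
(a -> (a -> b)) -> (a -> b) = min(1, 1 − 1.00 + 0.99) = min(1, 0.99) = 0.99
(The value 0.99 < 1 shows this instance is not satisfied; fails in Ł∞ (the t-norm is not idempotent).)

0.99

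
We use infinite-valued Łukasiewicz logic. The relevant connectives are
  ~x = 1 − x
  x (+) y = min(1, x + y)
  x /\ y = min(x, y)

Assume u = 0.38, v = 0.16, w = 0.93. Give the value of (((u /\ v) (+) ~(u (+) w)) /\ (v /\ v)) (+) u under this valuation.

0.54

u /\ v = min(0.38, 0.16) = 0.16
u (+) w = min(1, 0.38 + 0.93) = min(1, 1.31) = 1.00
~(u (+) w) = 1 − 1.00 = 0.00
(u /\ v) (+) ~(u (+) w) = min(1, 0.16 + 0.00) = min(1, 0.16) = 0.16
v /\ v = min(0.16, 0.16) = 0.16
((u /\ v) (+) ~(u (+) w)) /\ (v /\ v) = min(0.16, 0.16) = 0.16
(((u /\ v) (+) ~(u (+) w)) /\ (v /\ v)) (+) u = min(1, 0.16 + 0.38) = min(1, 0.54) = 0.54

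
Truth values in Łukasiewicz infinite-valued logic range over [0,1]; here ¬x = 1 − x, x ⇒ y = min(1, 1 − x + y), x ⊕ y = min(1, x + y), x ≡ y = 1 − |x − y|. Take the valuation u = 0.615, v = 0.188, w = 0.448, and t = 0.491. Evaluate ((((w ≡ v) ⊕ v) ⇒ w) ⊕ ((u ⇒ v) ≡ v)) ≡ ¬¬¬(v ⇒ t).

0.000

w ≡ v = 1 − |0.448 − 0.188| = 1 − 0.260 = 0.740
(w ≡ v) ⊕ v = min(1, 0.740 + 0.188) = min(1, 0.928) = 0.928
((w ≡ v) ⊕ v) ⇒ w = min(1, 1 − 0.928 + 0.448) = min(1, 0.520) = 0.520
u ⇒ v = min(1, 1 − 0.615 + 0.188) = min(1, 0.573) = 0.573
(u ⇒ v) ≡ v = 1 − |0.573 − 0.188| = 1 − 0.385 = 0.615
(((w ≡ v) ⊕ v) ⇒ w) ⊕ ((u ⇒ v) ≡ v) = min(1, 0.520 + 0.615) = min(1, 1.135) = 1.000
v ⇒ t = min(1, 1 − 0.188 + 0.491) = min(1, 1.303) = 1.000
¬(v ⇒ t) = 1 − 1.000 = 0.000
¬¬(v ⇒ t) = 1 − 0.000 = 1.000
¬¬¬(v ⇒ t) = 1 − 1.000 = 0.000
((((w ≡ v) ⊕ v) ⇒ w) ⊕ ((u ⇒ v) ≡ v)) ≡ ¬¬¬(v ⇒ t) = 1 − |1.000 − 0.000| = 1 − 1.000 = 0.000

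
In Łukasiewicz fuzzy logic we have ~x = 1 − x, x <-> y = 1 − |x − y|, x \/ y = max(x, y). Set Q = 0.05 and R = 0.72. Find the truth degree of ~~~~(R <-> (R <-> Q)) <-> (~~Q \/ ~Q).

R <-> Q = 1 − |0.72 − 0.05| = 1 − 0.67 = 0.33
R <-> (R <-> Q) = 1 − |0.72 − 0.33| = 1 − 0.39 = 0.61
~(R <-> (R <-> Q)) = 1 − 0.61 = 0.39
~~(R <-> (R <-> Q)) = 1 − 0.39 = 0.61
~~~(R <-> (R <-> Q)) = 1 − 0.61 = 0.39
~~~~(R <-> (R <-> Q)) = 1 − 0.39 = 0.61
~Q = 1 − 0.05 = 0.95
~~Q = 1 − 0.95 = 0.05
~~Q \/ ~Q = max(0.05, 0.95) = 0.95
~~~~(R <-> (R <-> Q)) <-> (~~Q \/ ~Q) = 1 − |0.61 − 0.95| = 1 − 0.34 = 0.66

0.66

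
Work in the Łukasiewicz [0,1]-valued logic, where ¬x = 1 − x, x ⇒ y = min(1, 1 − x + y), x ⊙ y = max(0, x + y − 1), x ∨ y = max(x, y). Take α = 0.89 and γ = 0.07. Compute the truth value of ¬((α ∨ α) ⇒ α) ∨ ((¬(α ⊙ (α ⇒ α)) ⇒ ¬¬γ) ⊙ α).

α ∨ α = max(0.89, 0.89) = 0.89
(α ∨ α) ⇒ α = min(1, 1 − 0.89 + 0.89) = min(1, 1.00) = 1.00
¬((α ∨ α) ⇒ α) = 1 − 1.00 = 0.00
α ⇒ α = min(1, 1 − 0.89 + 0.89) = min(1, 1.00) = 1.00
α ⊙ (α ⇒ α) = max(0, 0.89 + 1.00 − 1) = max(0, 0.89) = 0.89
¬(α ⊙ (α ⇒ α)) = 1 − 0.89 = 0.11
¬γ = 1 − 0.07 = 0.93
¬¬γ = 1 − 0.93 = 0.07
¬(α ⊙ (α ⇒ α)) ⇒ ¬¬γ = min(1, 1 − 0.11 + 0.07) = min(1, 0.96) = 0.96
(¬(α ⊙ (α ⇒ α)) ⇒ ¬¬γ) ⊙ α = max(0, 0.96 + 0.89 − 1) = max(0, 0.85) = 0.85
¬((α ∨ α) ⇒ α) ∨ ((¬(α ⊙ (α ⇒ α)) ⇒ ¬¬γ) ⊙ α) = max(0.00, 0.85) = 0.85

0.85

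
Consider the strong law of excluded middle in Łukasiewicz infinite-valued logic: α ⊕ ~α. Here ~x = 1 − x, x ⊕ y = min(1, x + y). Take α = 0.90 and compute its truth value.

~α = 1 − 0.90 = 0.10
α ⊕ ~α = min(1, 0.90 + 0.10) = min(1, 1.00) = 1.00
(As expected: always 1 in Ł∞ since a ⊕ (1−a) = 1.)

1.00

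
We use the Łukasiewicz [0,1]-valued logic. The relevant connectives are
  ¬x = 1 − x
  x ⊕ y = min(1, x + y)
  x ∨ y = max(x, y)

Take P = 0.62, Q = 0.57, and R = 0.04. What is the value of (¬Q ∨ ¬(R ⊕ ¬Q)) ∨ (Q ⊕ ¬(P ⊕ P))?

0.57

¬Q = 1 − 0.57 = 0.43
R ⊕ ¬Q = min(1, 0.04 + 0.43) = min(1, 0.47) = 0.47
¬(R ⊕ ¬Q) = 1 − 0.47 = 0.53
¬Q ∨ ¬(R ⊕ ¬Q) = max(0.43, 0.53) = 0.53
P ⊕ P = min(1, 0.62 + 0.62) = min(1, 1.24) = 1.00
¬(P ⊕ P) = 1 − 1.00 = 0.00
Q ⊕ ¬(P ⊕ P) = min(1, 0.57 + 0.00) = min(1, 0.57) = 0.57
(¬Q ∨ ¬(R ⊕ ¬Q)) ∨ (Q ⊕ ¬(P ⊕ P)) = max(0.53, 0.57) = 0.57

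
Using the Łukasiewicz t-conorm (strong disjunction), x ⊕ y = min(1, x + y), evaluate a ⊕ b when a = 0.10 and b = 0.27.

a ⊕ b = min(1, 0.10 + 0.27) = min(1, 0.37) = 0.37
For comparison, the Gödel t-conorm max(x, y) would give 0.27.

0.37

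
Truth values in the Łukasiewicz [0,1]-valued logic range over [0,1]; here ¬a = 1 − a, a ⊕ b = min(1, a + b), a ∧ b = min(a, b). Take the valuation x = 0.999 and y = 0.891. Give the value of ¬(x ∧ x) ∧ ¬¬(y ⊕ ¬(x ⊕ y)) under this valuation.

x ∧ x = min(0.999, 0.999) = 0.999
¬(x ∧ x) = 1 − 0.999 = 0.001
x ⊕ y = min(1, 0.999 + 0.891) = min(1, 1.890) = 1.000
¬(x ⊕ y) = 1 − 1.000 = 0.000
y ⊕ ¬(x ⊕ y) = min(1, 0.891 + 0.000) = min(1, 0.891) = 0.891
¬(y ⊕ ¬(x ⊕ y)) = 1 − 0.891 = 0.109
¬¬(y ⊕ ¬(x ⊕ y)) = 1 − 0.109 = 0.891
¬(x ∧ x) ∧ ¬¬(y ⊕ ¬(x ⊕ y)) = min(0.001, 0.891) = 0.001

0.001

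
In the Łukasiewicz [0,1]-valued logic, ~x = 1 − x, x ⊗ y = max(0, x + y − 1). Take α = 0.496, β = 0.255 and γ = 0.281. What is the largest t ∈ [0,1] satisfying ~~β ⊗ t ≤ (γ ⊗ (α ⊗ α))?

0.745

~β = 1 − 0.255 = 0.745
~~β = 1 − 0.745 = 0.255
So the left factor is ~~β = 0.255.
α ⊗ α = max(0, 0.496 + 0.496 − 1) = max(0, -0.008) = 0.000
γ ⊗ (α ⊗ α) = max(0, 0.281 + 0.000 − 1) = max(0, -0.719) = 0.000
So the right-hand bound is γ ⊗ (α ⊗ α) = 0.000.
The residuum of the Łukasiewicz t-norm gives the supremum: min(1, 1 − 0.255 + 0.000).
1 − 0.255 + 0.000 = 0.745, so t = min(1, 0.745) = 0.745.
Check: 0.255 ⊗ 0.745 = max(0, 0.000) = 0.000 ≤ 0.000.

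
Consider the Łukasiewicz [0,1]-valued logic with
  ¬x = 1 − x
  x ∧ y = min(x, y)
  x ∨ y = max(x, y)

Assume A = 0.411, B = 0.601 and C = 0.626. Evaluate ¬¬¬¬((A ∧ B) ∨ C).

0.626

A ∧ B = min(0.411, 0.601) = 0.411
(A ∧ B) ∨ C = max(0.411, 0.626) = 0.626
¬((A ∧ B) ∨ C) = 1 − 0.626 = 0.374
¬¬((A ∧ B) ∨ C) = 1 − 0.374 = 0.626
¬¬¬((A ∧ B) ∨ C) = 1 − 0.626 = 0.374
¬¬¬¬((A ∧ B) ∨ C) = 1 − 0.374 = 0.626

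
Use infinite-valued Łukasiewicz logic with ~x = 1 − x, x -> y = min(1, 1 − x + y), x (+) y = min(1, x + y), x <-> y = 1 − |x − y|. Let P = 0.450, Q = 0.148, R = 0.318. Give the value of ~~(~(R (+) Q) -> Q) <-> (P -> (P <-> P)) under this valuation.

0.614

R (+) Q = min(1, 0.318 + 0.148) = min(1, 0.466) = 0.466
~(R (+) Q) = 1 − 0.466 = 0.534
~(R (+) Q) -> Q = min(1, 1 − 0.534 + 0.148) = min(1, 0.614) = 0.614
~(~(R (+) Q) -> Q) = 1 − 0.614 = 0.386
~~(~(R (+) Q) -> Q) = 1 − 0.386 = 0.614
P <-> P = 1 − |0.450 − 0.450| = 1 − 0.000 = 1.000
P -> (P <-> P) = min(1, 1 − 0.450 + 1.000) = min(1, 1.550) = 1.000
~~(~(R (+) Q) -> Q) <-> (P -> (P <-> P)) = 1 − |0.614 − 1.000| = 1 − 0.386 = 0.614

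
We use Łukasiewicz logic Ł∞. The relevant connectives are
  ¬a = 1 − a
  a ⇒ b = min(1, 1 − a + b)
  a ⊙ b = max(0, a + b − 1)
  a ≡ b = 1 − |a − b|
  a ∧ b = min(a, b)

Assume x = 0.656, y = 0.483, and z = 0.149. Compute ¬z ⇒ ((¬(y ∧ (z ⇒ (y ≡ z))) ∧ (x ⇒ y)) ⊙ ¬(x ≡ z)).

¬z = 1 − 0.149 = 0.851
y ≡ z = 1 − |0.483 − 0.149| = 1 − 0.334 = 0.666
z ⇒ (y ≡ z) = min(1, 1 − 0.149 + 0.666) = min(1, 1.517) = 1.000
y ∧ (z ⇒ (y ≡ z)) = min(0.483, 1.000) = 0.483
¬(y ∧ (z ⇒ (y ≡ z))) = 1 − 0.483 = 0.517
x ⇒ y = min(1, 1 − 0.656 + 0.483) = min(1, 0.827) = 0.827
¬(y ∧ (z ⇒ (y ≡ z))) ∧ (x ⇒ y) = min(0.517, 0.827) = 0.517
x ≡ z = 1 − |0.656 − 0.149| = 1 − 0.507 = 0.493
¬(x ≡ z) = 1 − 0.493 = 0.507
(¬(y ∧ (z ⇒ (y ≡ z))) ∧ (x ⇒ y)) ⊙ ¬(x ≡ z) = max(0, 0.517 + 0.507 − 1) = max(0, 0.024) = 0.024
¬z ⇒ ((¬(y ∧ (z ⇒ (y ≡ z))) ∧ (x ⇒ y)) ⊙ ¬(x ≡ z)) = min(1, 1 − 0.851 + 0.024) = min(1, 0.173) = 0.173

0.173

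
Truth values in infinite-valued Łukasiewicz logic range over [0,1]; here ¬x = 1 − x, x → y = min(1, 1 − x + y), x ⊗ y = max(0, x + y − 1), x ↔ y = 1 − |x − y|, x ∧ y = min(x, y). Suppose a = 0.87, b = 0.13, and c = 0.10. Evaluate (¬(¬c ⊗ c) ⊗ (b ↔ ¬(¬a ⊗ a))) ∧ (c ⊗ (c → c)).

¬c = 1 − 0.10 = 0.90
¬c ⊗ c = max(0, 0.90 + 0.10 − 1) = max(0, 0.00) = 0.00
¬(¬c ⊗ c) = 1 − 0.00 = 1.00
¬a = 1 − 0.87 = 0.13
¬a ⊗ a = max(0, 0.13 + 0.87 − 1) = max(0, 0.00) = 0.00
¬(¬a ⊗ a) = 1 − 0.00 = 1.00
b ↔ ¬(¬a ⊗ a) = 1 − |0.13 − 1.00| = 1 − 0.87 = 0.13
¬(¬c ⊗ c) ⊗ (b ↔ ¬(¬a ⊗ a)) = max(0, 1.00 + 0.13 − 1) = max(0, 0.13) = 0.13
c → c = min(1, 1 − 0.10 + 0.10) = min(1, 1.00) = 1.00
c ⊗ (c → c) = max(0, 0.10 + 1.00 − 1) = max(0, 0.10) = 0.10
(¬(¬c ⊗ c) ⊗ (b ↔ ¬(¬a ⊗ a))) ∧ (c ⊗ (c → c)) = min(0.13, 0.10) = 0.10

0.10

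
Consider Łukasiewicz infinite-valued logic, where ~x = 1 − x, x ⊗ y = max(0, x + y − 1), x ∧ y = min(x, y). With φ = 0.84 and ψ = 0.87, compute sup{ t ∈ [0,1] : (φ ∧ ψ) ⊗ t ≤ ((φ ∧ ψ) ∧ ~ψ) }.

0.29

φ ∧ ψ = min(0.84, 0.87) = 0.84
So the left factor is φ ∧ ψ = 0.84.
~ψ = 1 − 0.87 = 0.13
(φ ∧ ψ) ∧ ~ψ = min(0.84, 0.13) = 0.13
So the right-hand bound is (φ ∧ ψ) ∧ ~ψ = 0.13.
The residuum of the Łukasiewicz t-norm gives the supremum: min(1, 1 − 0.84 + 0.13).
1 − 0.84 + 0.13 = 0.29, so t = min(1, 0.29) = 0.29.
Check: 0.84 ⊗ 0.29 = max(0, 0.13) = 0.13 ≤ 0.13.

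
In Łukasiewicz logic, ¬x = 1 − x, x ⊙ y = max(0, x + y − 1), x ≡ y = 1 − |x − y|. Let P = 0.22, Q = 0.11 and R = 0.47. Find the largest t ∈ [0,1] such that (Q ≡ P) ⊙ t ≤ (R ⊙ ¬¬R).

0.11

Q ≡ P = 1 − |0.11 − 0.22| = 1 − 0.11 = 0.89
So the left factor is Q ≡ P = 0.89.
¬R = 1 − 0.47 = 0.53
¬¬R = 1 − 0.53 = 0.47
R ⊙ ¬¬R = max(0, 0.47 + 0.47 − 1) = max(0, -0.06) = 0.00
So the right-hand bound is R ⊙ ¬¬R = 0.00.
The residuum of the Łukasiewicz t-norm gives the supremum: min(1, 1 − 0.89 + 0.00).
1 − 0.89 + 0.00 = 0.11, so t = min(1, 0.11) = 0.11.
Check: 0.89 ⊙ 0.11 = max(0, 0.00) = 0.00 ≤ 0.00.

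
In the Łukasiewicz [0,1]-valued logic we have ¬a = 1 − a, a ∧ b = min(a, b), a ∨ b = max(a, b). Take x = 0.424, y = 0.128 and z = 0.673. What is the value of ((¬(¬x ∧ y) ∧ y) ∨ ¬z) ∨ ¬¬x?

¬x = 1 − 0.424 = 0.576
¬x ∧ y = min(0.576, 0.128) = 0.128
¬(¬x ∧ y) = 1 − 0.128 = 0.872
¬(¬x ∧ y) ∧ y = min(0.872, 0.128) = 0.128
¬z = 1 − 0.673 = 0.327
(¬(¬x ∧ y) ∧ y) ∨ ¬z = max(0.128, 0.327) = 0.327
¬¬x = 1 − 0.576 = 0.424
((¬(¬x ∧ y) ∧ y) ∨ ¬z) ∨ ¬¬x = max(0.327, 0.424) = 0.424

0.424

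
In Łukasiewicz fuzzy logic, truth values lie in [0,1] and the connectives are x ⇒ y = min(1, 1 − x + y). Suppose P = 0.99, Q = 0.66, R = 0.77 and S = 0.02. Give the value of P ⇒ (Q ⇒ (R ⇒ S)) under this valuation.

0.60

R ⇒ S = min(1, 1 − 0.77 + 0.02) = min(1, 0.25) = 0.25
Q ⇒ (R ⇒ S) = min(1, 1 − 0.66 + 0.25) = min(1, 0.59) = 0.59
P ⇒ (Q ⇒ (R ⇒ S)) = min(1, 1 − 0.99 + 0.59) = min(1, 0.60) = 0.60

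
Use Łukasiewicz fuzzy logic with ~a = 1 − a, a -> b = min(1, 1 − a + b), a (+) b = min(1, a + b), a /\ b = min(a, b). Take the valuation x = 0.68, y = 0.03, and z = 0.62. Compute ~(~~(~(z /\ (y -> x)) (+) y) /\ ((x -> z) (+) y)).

y -> x = min(1, 1 − 0.03 + 0.68) = min(1, 1.65) = 1.00
z /\ (y -> x) = min(0.62, 1.00) = 0.62
~(z /\ (y -> x)) = 1 − 0.62 = 0.38
~(z /\ (y -> x)) (+) y = min(1, 0.38 + 0.03) = min(1, 0.41) = 0.41
~(~(z /\ (y -> x)) (+) y) = 1 − 0.41 = 0.59
~~(~(z /\ (y -> x)) (+) y) = 1 − 0.59 = 0.41
x -> z = min(1, 1 − 0.68 + 0.62) = min(1, 0.94) = 0.94
(x -> z) (+) y = min(1, 0.94 + 0.03) = min(1, 0.97) = 0.97
~~(~(z /\ (y -> x)) (+) y) /\ ((x -> z) (+) y) = min(0.41, 0.97) = 0.41
~(~~(~(z /\ (y -> x)) (+) y) /\ ((x -> z) (+) y)) = 1 − 0.41 = 0.59

0.59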